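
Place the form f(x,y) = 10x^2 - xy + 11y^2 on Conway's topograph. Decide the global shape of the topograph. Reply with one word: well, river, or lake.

D = b²−4ac = (-1)² − 4·10·11 = -439
D < 0 ⇒ definite ⇒ every region one sign ⇒ single well

well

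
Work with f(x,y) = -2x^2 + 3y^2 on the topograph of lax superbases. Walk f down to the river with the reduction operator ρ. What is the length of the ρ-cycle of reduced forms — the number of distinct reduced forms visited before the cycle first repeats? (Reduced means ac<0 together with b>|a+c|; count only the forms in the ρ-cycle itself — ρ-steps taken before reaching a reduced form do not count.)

D = 24, ⌊√D⌋ = 4
descent: ρ → (3,0,-2)
descent: ρ → (-2,4,1)  [lands on river]
river: ρ → (1,4,-2)
ρ-cycle length = 2 (tail of 2 descent steps not counted)

2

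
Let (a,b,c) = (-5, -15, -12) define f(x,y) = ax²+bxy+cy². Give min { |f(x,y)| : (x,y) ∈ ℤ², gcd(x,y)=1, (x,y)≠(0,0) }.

translate: b→5 (≡15 mod 10), so (5,15,12)→(5,5,2)
flip: (5,5,2)→(2,-5,5)
translate: b→-1 (≡-5 mod 4), so (2,-5,5)→(2,-1,2)
flip: (2,-1,2)→(2,1,2)
reduced (well bottom): (2,1,2) with a≤c, −a<b≤a
well minimum |f| = |-2| = 2 (negative-definite)

2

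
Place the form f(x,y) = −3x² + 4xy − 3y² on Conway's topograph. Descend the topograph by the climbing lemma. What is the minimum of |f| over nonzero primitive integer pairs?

translate: b→2 (≡-4 mod 6), so (3,-4,3)→(3,2,2)
flip: (3,2,2)→(2,-2,3)
translate: b→2 (≡-2 mod 4), so (2,-2,3)→(2,2,3)
reduced (well bottom): (2,2,3) with a≤c, −a<b≤a
well minimum |f| = |-2| = 2 (negative-definite)

2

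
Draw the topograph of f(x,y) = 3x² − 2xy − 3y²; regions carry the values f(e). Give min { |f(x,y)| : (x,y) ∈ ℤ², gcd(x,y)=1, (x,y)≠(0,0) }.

descent: ρ → (-3,2,3)  [lands on river]
river: ρ → (3,4,-2)
river: ρ → (-2,4,3)
river: ρ → (3,2,-3)
river: ρ → (-3,4,2)
river: ρ → (2,4,-3)
closes: descent 1, river 6
min |a| on river = 2

2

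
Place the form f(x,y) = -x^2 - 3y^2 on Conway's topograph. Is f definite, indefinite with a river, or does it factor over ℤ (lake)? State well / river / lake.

D = b²−4ac = 0² − 4·(-1)·(-3) = -12
D < 0 ⇒ definite ⇒ every region one sign ⇒ single well

well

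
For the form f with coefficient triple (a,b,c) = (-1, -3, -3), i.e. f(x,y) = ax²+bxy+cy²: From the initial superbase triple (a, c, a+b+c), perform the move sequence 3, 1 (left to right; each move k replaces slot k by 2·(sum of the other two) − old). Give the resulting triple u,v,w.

start (-1,-3,-7) = (f(1,0),f(0,1),f(1,1))
replace slot 3: 2·((-1)+(-3)) − (-7) = -1 → (-1,-3,-1)
replace slot 1: 2·((-3)+(-1)) − (-1) = -7 → (-7,-3,-1)

-7,-3,-1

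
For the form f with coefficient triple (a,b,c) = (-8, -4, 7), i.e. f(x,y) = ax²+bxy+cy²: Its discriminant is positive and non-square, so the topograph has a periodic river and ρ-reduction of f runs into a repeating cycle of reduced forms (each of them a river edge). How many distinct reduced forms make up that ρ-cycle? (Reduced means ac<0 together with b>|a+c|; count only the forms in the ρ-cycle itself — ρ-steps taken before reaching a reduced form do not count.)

D = 240, ⌊√D⌋ = 15
descent: ρ → (7,4,-8)  [lands on river]
river: ρ → (-8,12,3)
river: ρ → (3,12,-8)
river: ρ → (-8,4,7)
river: ρ → (7,10,-5)
river: ρ → (-5,10,7)
ρ-cycle length = 6 (tail of 1 descent step not counted)

6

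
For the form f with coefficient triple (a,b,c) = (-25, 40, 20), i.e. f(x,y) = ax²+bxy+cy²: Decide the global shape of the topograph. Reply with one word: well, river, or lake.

D = b²−4ac = 40² − 4·(-25)·20 = 3600
D = 60² is a perfect square ⇒ form factors over ℤ ⇒ lakes

lake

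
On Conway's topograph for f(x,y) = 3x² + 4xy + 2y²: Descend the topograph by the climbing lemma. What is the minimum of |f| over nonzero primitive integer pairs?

translate: b→-2 (≡4 mod 6), so (3,4,2)→(3,-2,1)
flip: (3,-2,1)→(1,2,3)
translate: b→0 (≡2 mod 2), so (1,2,3)→(1,0,2)
reduced (well bottom): (1,0,2) with a≤c, −a<b≤a
well minimum = a = 1

1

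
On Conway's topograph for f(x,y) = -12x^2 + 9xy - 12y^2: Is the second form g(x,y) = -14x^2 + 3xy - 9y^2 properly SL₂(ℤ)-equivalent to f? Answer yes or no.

D₁ = -495, D₂ = -495
f is negative-definite; reduce −f:
−f: flip: (12,-9,12)→(12,9,12)
−f: reduced (well bottom): (12,9,12) with a≤c, −a<b≤a
flip sign back: reduced form of f is (-12,-9,-12)
g is negative-definite; reduce −g:
−g: flip: (14,-3,9)→(9,3,14)
−g: reduced (well bottom): (9,3,14) with a≤c, −a<b≤a
flip sign back: reduced form of g is (-9,-3,-14)
reduced forms (-12, -9, -12) vs (-9, -3, -14) ⇒ inequivalent

no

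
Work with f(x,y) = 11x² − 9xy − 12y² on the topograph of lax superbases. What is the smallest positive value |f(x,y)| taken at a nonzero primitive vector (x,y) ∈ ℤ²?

descent: ρ → (-12,9,11)  [lands on river]
river: ρ → (11,13,-10)
river: ρ → (-10,7,14)
river: ρ → (14,21,-3)
river: ρ → (-3,21,14)
river: ρ → (14,7,-10)
river: ρ → (-10,13,11)
river: ρ → (11,9,-12)
river: ρ → (-12,15,8)
river: ρ → (8,17,-10)
river: ρ → (-10,23,2)
river: ρ → (2,21,-21)
river: ρ → (-21,21,2)
river: ρ → (2,23,-10)
river: ρ → (-10,17,8)
river: ρ → (8,15,-12)
closes: descent 1, river 16
min |a| on river = 2

2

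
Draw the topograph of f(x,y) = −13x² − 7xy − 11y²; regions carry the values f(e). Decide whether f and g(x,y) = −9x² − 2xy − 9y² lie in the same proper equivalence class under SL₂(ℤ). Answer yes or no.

D₁ = -523, D₂ = -320
discriminants differ ⇒ not SL₂(ℤ)-equivalent

no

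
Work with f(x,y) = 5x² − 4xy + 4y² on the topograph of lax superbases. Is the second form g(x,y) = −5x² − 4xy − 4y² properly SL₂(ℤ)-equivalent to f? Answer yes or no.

D₁ = -64, D₂ = -64
f: flip: (5,-4,4)→(4,4,5)
f: reduced (well bottom): (4,4,5) with a≤c, −a<b≤a
g is negative-definite; reduce −g:
−g: flip: (5,4,4)→(4,-4,5)
−g: translate: b→4 (≡-4 mod 8), so (4,-4,5)→(4,4,5)
−g: reduced (well bottom): (4,4,5) with a≤c, −a<b≤a
flip sign back: reduced form of g is (-4,-4,-5)
reduced forms (4, 4, 5) vs (-4, -4, -5) ⇒ inequivalent

no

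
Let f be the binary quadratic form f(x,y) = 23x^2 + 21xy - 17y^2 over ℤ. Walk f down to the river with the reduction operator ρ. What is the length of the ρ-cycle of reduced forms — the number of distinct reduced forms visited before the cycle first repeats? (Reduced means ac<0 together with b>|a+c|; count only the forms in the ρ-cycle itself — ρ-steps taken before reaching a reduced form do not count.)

D = 2005, ⌊√D⌋ = 44
river: ρ → (-17,13,27)
river: ρ → (27,41,-3)
river: ρ → (-3,43,13)
river: ρ → (13,35,-15)
river: ρ → (-15,25,23)
river: ρ → (23,21,-17)
ρ-cycle length = 6 (tail of 0 descent steps not counted)

6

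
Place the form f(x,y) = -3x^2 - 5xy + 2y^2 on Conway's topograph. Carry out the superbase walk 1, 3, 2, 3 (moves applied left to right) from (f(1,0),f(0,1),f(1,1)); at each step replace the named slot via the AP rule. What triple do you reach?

start (-3,2,-6) = (f(1,0),f(0,1),f(1,1))
replace slot 1: 2·(2+(-6)) − (-3) = -5 → (-5,2,-6)
replace slot 3: 2·((-5)+2) − (-6) = 0 → (-5,2,0)
replace slot 2: 2·((-5)+0) − 2 = -12 → (-5,-12,0)
replace slot 3: 2·((-5)+(-12)) − 0 = -34 → (-5,-12,-34)

-5,-12,-34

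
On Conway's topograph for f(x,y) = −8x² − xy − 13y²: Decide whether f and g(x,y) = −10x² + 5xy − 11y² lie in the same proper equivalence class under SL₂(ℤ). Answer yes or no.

D₁ = -415, D₂ = -415
f is negative-definite; reduce −f:
−f: reduced (well bottom): (8,1,13) with a≤c, −a<b≤a
flip sign back: reduced form of f is (-8,-1,-13)
g is negative-definite; reduce −g:
−g: reduced (well bottom): (10,-5,11) with a≤c, −a<b≤a
flip sign back: reduced form of g is (-10,5,-11)
reduced forms (-8, -1, -13) vs (-10, 5, -11) ⇒ inequivalent

no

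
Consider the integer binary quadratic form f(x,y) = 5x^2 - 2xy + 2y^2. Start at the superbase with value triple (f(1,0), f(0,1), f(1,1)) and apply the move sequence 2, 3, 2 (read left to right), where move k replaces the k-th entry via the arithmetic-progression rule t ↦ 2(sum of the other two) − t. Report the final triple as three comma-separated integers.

start (5,2,5) = (f(1,0),f(0,1),f(1,1))
replace slot 2: 2·(5+5) − 2 = 18 → (5,18,5)
replace slot 3: 2·(5+18) − 5 = 41 → (5,18,41)
replace slot 2: 2·(5+41) − 18 = 74 → (5,74,41)

5,74,41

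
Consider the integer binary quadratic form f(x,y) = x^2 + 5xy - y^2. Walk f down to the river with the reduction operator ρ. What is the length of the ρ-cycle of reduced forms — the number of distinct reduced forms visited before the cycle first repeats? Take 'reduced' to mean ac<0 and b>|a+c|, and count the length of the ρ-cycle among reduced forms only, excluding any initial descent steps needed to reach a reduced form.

D = 29, ⌊√D⌋ = 5
river: ρ → (-1,5,1)
river: ρ → (1,5,-1)
ρ-cycle length = 2 (tail of 0 descent steps not counted)

2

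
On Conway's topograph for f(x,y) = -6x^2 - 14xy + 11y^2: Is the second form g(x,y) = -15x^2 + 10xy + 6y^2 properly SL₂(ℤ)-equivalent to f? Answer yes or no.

D₁ = 460, D₂ = 460
river cycle of f (length 10): (11, 14, -6), (-6, 10, 15), (15, 20, -1), (-1, 20, 15), (15, 10, -6), (-6, 14, 11), (11, 8, -9), (-9, 10, 10), (10, 10, -9), (-9, 8, 11)
river cycle of g (length 10): (6, 14, -11), (-11, 8, 9), (9, 10, -10), (-10, 10, 9), (9, 8, -11), (-11, 14, 6), (6, 10, -15), (-15, 20, 1), (1, 20, -15), (-15, 10, 6)
cycles differ ⇒ inequivalent

no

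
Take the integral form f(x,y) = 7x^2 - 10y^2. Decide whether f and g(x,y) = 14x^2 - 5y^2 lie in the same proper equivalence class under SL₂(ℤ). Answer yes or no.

D₁ = 280, D₂ = 280
river cycle of f (length 4): (7, 14, -3), (-3, 16, 2), (2, 16, -3), (-3, 14, 7)
river cycle of g (length 6): (-5, 10, 9), (9, 8, -6), (-6, 16, 1), (1, 16, -6), (-6, 8, 9), (9, 10, -5)
cycles differ ⇒ inequivalent

no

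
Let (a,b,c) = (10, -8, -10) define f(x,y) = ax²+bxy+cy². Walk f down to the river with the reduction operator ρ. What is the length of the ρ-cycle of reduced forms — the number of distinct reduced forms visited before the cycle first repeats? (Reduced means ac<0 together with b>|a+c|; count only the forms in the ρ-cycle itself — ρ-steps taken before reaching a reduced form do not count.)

D = 464, ⌊√D⌋ = 21
descent: ρ → (-10,8,10)  [lands on river]
river: ρ → (10,12,-8)
river: ρ → (-8,20,2)
river: ρ → (2,20,-8)
river: ρ → (-8,12,10)
river: ρ → (10,8,-10)
river: ρ → (-10,12,8)
river: ρ → (8,20,-2)
river: ρ → (-2,20,8)
river: ρ → (8,12,-10)
ρ-cycle length = 10 (tail of 1 descent step not counted)

10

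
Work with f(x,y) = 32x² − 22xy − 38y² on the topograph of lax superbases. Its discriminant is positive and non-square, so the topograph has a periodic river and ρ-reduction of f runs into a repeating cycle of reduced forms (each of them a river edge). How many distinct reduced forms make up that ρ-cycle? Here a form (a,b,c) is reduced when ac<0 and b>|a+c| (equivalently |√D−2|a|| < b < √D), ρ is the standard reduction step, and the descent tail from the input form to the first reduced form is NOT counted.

D = 5348, ⌊√D⌋ = 73
descent: ρ → (-38,22,32)  [lands on river]
river: ρ → (32,42,-28)
river: ρ → (-28,70,4)
river: ρ → (4,66,-62)
river: ρ → (-62,58,8)
river: ρ → (8,70,-14)
river: ρ → (-14,70,8)
river: ρ → (8,58,-62)
river: ρ → (-62,66,4)
river: ρ → (4,70,-28)
river: ρ → (-28,42,32)
river: ρ → (32,22,-38)
river: ρ → (-38,54,16)
river: ρ → (16,42,-56)
river: ρ → (-56,70,2)
river: ρ → (2,70,-56)
river: ρ → (-56,42,16)
river: ρ → (16,54,-38)
ρ-cycle length = 18 (tail of 1 descent step not counted)

18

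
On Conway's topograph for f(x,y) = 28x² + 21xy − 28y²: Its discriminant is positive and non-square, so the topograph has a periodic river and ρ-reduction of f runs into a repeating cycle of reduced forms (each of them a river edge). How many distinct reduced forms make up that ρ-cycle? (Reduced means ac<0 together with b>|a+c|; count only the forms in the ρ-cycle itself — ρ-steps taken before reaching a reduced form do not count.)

D = 3577, ⌊√D⌋ = 59
river: ρ → (-28,35,21)
river: ρ → (21,49,-14)
river: ρ → (-14,35,42)
river: ρ → (42,49,-7)
river: ρ → (-7,49,42)
river: ρ → (42,35,-14)
river: ρ → (-14,49,21)
river: ρ → (21,35,-28)
river: ρ → (-28,21,28)
river: ρ → (28,35,-21)
river: ρ → (-21,49,14)
river: ρ → (14,35,-42)
river: ρ → (-42,49,7)
river: ρ → (7,49,-42)
river: ρ → (-42,35,14)
river: ρ → (14,49,-21)
river: ρ → (-21,35,28)
river: ρ → (28,21,-28)
ρ-cycle length = 18 (tail of 0 descent steps not counted)

18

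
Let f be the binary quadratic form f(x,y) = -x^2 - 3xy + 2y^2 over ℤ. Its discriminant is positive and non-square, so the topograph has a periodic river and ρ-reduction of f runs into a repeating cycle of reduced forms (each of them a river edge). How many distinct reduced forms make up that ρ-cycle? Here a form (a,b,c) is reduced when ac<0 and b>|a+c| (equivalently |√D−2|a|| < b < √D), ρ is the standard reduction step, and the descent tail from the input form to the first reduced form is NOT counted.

D = 17, ⌊√D⌋ = 4
descent: ρ → (2,3,-1)  [lands on river]
river: ρ → (-1,3,2)
river: ρ → (2,1,-2)
river: ρ → (-2,3,1)
river: ρ → (1,3,-2)
river: ρ → (-2,1,2)
ρ-cycle length = 6 (tail of 1 descent step not counted)

6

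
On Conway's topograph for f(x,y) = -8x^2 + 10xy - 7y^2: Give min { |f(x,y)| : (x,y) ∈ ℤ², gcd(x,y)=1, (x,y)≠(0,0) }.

translate: b→6 (≡-10 mod 16), so (8,-10,7)→(8,6,5)
flip: (8,6,5)→(5,-6,8)
translate: b→4 (≡-6 mod 10), so (5,-6,8)→(5,4,7)
reduced (well bottom): (5,4,7) with a≤c, −a<b≤a
well minimum |f| = |-5| = 5 (negative-definite)

5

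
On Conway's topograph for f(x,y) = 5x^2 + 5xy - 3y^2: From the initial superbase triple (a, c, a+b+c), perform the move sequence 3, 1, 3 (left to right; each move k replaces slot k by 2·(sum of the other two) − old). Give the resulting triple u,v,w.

start (5,-3,7) = (f(1,0),f(0,1),f(1,1))
replace slot 3: 2·(5+(-3)) − 7 = -3 → (5,-3,-3)
replace slot 1: 2·((-3)+(-3)) − 5 = -17 → (-17,-3,-3)
replace slot 3: 2·((-17)+(-3)) − (-3) = -37 → (-17,-3,-37)

-17,-3,-37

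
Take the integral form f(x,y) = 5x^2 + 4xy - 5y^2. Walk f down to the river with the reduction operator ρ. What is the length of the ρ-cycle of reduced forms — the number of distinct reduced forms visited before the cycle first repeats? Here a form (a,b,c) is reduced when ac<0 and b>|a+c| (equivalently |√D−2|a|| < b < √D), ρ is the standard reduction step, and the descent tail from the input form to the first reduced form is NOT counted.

D = 116, ⌊√D⌋ = 10
river: ρ → (-5,6,4)
river: ρ → (4,10,-1)
river: ρ → (-1,10,4)
river: ρ → (4,6,-5)
river: ρ → (-5,4,5)
river: ρ → (5,6,-4)
river: ρ → (-4,10,1)
river: ρ → (1,10,-4)
river: ρ → (-4,6,5)
river: ρ → (5,4,-5)
ρ-cycle length = 10 (tail of 0 descent steps not counted)

10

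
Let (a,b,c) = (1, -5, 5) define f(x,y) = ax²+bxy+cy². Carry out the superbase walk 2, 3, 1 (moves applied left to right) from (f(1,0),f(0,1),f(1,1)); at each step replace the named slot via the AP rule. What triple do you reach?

start (1,5,1) = (f(1,0),f(0,1),f(1,1))
replace slot 2: 2·(1+1) − 5 = -1 → (1,-1,1)
replace slot 3: 2·(1+(-1)) − 1 = -1 → (1,-1,-1)
replace slot 1: 2·((-1)+(-1)) − 1 = -5 → (-5,-1,-1)

-5,-1,-1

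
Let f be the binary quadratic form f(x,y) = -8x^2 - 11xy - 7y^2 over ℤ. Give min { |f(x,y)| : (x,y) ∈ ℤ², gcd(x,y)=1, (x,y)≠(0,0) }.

translate: b→-5 (≡11 mod 16), so (8,11,7)→(8,-5,4)
flip: (8,-5,4)→(4,5,8)
translate: b→-3 (≡5 mod 8), so (4,5,8)→(4,-3,7)
reduced (well bottom): (4,-3,7) with a≤c, −a<b≤a
well minimum |f| = |-4| = 4 (negative-definite)

4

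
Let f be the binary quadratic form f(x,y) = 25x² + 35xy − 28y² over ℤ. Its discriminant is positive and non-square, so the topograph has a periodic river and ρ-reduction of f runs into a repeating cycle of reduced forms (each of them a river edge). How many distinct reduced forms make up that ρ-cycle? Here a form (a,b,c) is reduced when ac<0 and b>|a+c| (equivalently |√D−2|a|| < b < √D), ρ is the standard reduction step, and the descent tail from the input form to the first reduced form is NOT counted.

D = 4025, ⌊√D⌋ = 63
river: ρ → (-28,21,32)
river: ρ → (32,43,-17)
river: ρ → (-17,59,8)
river: ρ → (8,53,-38)
river: ρ → (-38,23,23)
river: ρ → (23,23,-38)
river: ρ → (-38,53,8)
river: ρ → (8,59,-17)
river: ρ → (-17,43,32)
river: ρ → (32,21,-28)
river: ρ → (-28,35,25)
river: ρ → (25,15,-38)
river: ρ → (-38,61,2)
river: ρ → (2,63,-7)
river: ρ → (-7,63,2)
river: ρ → (2,61,-38)
river: ρ → (-38,15,25)
river: ρ → (25,35,-28)
ρ-cycle length = 18 (tail of 0 descent steps not counted)

18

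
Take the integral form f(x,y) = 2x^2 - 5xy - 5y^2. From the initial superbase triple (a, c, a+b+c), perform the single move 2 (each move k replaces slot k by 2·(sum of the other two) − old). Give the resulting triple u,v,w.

start (2,-5,-8) = (f(1,0),f(0,1),f(1,1))
replace slot 2: 2·(2+(-8)) − (-5) = -7 → (2,-7,-8)

2,-7,-8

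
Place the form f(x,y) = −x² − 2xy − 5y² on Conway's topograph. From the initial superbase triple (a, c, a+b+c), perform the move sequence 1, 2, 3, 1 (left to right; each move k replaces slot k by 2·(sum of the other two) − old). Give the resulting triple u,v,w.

start (-1,-5,-8) = (f(1,0),f(0,1),f(1,1))
replace slot 1: 2·((-5)+(-8)) − (-1) = -25 → (-25,-5,-8)
replace slot 2: 2·((-25)+(-8)) − (-5) = -61 → (-25,-61,-8)
replace slot 3: 2·((-25)+(-61)) − (-8) = -164 → (-25,-61,-164)
replace slot 1: 2·((-61)+(-164)) − (-25) = -425 → (-425,-61,-164)

-425,-61,-164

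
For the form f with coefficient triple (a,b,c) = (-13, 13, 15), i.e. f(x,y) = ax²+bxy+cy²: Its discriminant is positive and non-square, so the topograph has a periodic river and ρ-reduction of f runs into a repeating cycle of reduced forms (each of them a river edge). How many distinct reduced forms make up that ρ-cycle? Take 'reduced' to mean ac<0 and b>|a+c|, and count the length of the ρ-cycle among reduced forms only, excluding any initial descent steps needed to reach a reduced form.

D = 949, ⌊√D⌋ = 30
river: ρ → (15,17,-11)
river: ρ → (-11,27,5)
river: ρ → (5,23,-21)
river: ρ → (-21,19,7)
river: ρ → (7,23,-15)
river: ρ → (-15,7,15)
river: ρ → (15,23,-7)
river: ρ → (-7,19,21)
river: ρ → (21,23,-5)
river: ρ → (-5,27,11)
river: ρ → (11,17,-15)
river: ρ → (-15,13,13)
river: ρ → (13,13,-15)
river: ρ → (-15,17,11)
river: ρ → (11,27,-5)
river: ρ → (-5,23,21)
river: ρ → (21,19,-7)
river: ρ → (-7,23,15)
river: ρ → (15,7,-15)
river: ρ → (-15,23,7)
river: ρ → (7,19,-21)
river: ρ → (-21,23,5)
river: ρ → (5,27,-11)
river: ρ → (-11,17,15)
river: ρ → (15,13,-13)
river: ρ → (-13,13,15)
ρ-cycle length = 26 (tail of 0 descent steps not counted)

26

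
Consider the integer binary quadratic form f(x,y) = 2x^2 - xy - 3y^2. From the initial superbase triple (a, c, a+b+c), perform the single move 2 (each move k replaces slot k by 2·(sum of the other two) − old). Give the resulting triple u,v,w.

start (2,-3,-2) = (f(1,0),f(0,1),f(1,1))
replace slot 2: 2·(2+(-2)) − (-3) = 3 → (2,3,-2)

2,3,-2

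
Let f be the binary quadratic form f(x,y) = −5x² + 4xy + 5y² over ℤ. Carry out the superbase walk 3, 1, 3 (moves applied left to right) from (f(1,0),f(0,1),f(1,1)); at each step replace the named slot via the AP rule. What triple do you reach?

start (-5,5,4) = (f(1,0),f(0,1),f(1,1))
replace slot 3: 2·((-5)+5) − 4 = -4 → (-5,5,-4)
replace slot 1: 2·(5+(-4)) − (-5) = 7 → (7,5,-4)
replace slot 3: 2·(7+5) − (-4) = 28 → (7,5,28)

7,5,28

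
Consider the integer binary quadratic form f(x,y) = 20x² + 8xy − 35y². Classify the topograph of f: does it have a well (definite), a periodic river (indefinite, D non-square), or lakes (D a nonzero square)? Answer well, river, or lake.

D = b²−4ac = 8² − 4·20·(-35) = 2864
D > 0 non-square ⇒ indefinite ⇒ periodic river

river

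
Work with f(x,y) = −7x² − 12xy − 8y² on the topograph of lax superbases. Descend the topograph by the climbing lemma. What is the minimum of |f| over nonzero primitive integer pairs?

translate: b→-2 (≡12 mod 14), so (7,12,8)→(7,-2,3)
flip: (7,-2,3)→(3,2,7)
reduced (well bottom): (3,2,7) with a≤c, −a<b≤a
well minimum |f| = |-3| = 3 (negative-definite)

3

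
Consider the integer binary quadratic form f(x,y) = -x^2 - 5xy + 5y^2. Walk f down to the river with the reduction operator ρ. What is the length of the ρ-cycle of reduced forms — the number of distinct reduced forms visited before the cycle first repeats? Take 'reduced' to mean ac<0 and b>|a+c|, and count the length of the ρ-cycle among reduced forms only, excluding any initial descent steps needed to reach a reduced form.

D = 45, ⌊√D⌋ = 6
descent: ρ → (5,5,-1)  [lands on river]
river: ρ → (-1,5,5)
ρ-cycle length = 2 (tail of 1 descent step not counted)

2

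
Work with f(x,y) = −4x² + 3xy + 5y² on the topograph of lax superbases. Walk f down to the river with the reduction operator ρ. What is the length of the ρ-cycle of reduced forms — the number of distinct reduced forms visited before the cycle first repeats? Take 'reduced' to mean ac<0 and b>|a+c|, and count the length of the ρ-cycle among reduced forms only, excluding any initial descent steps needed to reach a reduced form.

D = 89, ⌊√D⌋ = 9
river: ρ → (5,7,-2)
river: ρ → (-2,9,1)
river: ρ → (1,9,-2)
river: ρ → (-2,7,5)
river: ρ → (5,3,-4)
river: ρ → (-4,5,4)
river: ρ → (4,3,-5)
river: ρ → (-5,7,2)
river: ρ → (2,9,-1)
river: ρ → (-1,9,2)
river: ρ → (2,7,-5)
river: ρ → (-5,3,4)
river: ρ → (4,5,-4)
river: ρ → (-4,3,5)
ρ-cycle length = 14 (tail of 0 descent steps not counted)

14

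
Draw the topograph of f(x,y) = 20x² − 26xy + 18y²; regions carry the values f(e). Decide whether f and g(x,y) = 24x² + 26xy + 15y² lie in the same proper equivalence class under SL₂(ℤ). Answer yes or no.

D₁ = -764, D₂ = -764
f: translate: b→14 (≡-26 mod 40), so (20,-26,18)→(20,14,12)
f: flip: (20,14,12)→(12,-14,20)
f: translate: b→10 (≡-14 mod 24), so (12,-14,20)→(12,10,18)
f: reduced (well bottom): (12,10,18) with a≤c, −a<b≤a
g: translate: b→-22 (≡26 mod 48), so (24,26,15)→(24,-22,13)
g: flip: (24,-22,13)→(13,22,24)
g: translate: b→-4 (≡22 mod 26), so (13,22,24)→(13,-4,15)
g: reduced (well bottom): (13,-4,15) with a≤c, −a<b≤a
reduced forms (12, 10, 18) vs (13, -4, 15) ⇒ inequivalent

no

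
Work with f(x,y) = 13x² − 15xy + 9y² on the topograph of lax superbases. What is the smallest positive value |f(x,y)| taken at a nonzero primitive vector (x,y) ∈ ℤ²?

translate: b→11 (≡-15 mod 26), so (13,-15,9)→(13,11,7)
flip: (13,11,7)→(7,-11,13)
translate: b→3 (≡-11 mod 14), so (7,-11,13)→(7,3,9)
reduced (well bottom): (7,3,9) with a≤c, −a<b≤a
well minimum = a = 7

7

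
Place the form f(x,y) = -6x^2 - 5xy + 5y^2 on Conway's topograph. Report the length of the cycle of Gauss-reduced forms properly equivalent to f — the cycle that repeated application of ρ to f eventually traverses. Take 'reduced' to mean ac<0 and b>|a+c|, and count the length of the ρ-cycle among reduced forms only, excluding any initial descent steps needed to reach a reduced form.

D = 145, ⌊√D⌋ = 12
descent: ρ → (5,5,-6)  [lands on river]
river: ρ → (-6,7,4)
river: ρ → (4,9,-4)
river: ρ → (-4,7,6)
river: ρ → (6,5,-5)
river: ρ → (-5,5,6)
river: ρ → (6,7,-4)
river: ρ → (-4,9,4)
river: ρ → (4,7,-6)
river: ρ → (-6,5,5)
ρ-cycle length = 10 (tail of 1 descent step not counted)

10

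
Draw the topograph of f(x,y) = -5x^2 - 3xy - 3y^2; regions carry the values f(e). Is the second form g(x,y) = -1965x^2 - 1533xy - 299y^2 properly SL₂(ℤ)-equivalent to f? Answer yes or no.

D₁ = -51, D₂ = -51
f is negative-definite; reduce −f:
−f: flip: (5,3,3)→(3,-3,5)
−f: translate: b→3 (≡-3 mod 6), so (3,-3,5)→(3,3,5)
−f: reduced (well bottom): (3,3,5) with a≤c, −a<b≤a
flip sign back: reduced form of f is (-3,-3,-5)
g is negative-definite; reduce −g:
−g: flip: (1965,1533,299)→(299,-1533,1965)
−g: translate: b→261 (≡-1533 mod 598), so (299,-1533,1965)→(299,261,57)
−g: flip: (299,261,57)→(57,-261,299)
−g: translate: b→-33 (≡-261 mod 114), so (57,-261,299)→(57,-33,5)
−g: flip: (57,-33,5)→(5,33,57)
−g: translate: b→3 (≡33 mod 10), so (5,33,57)→(5,3,3)
−g: flip: (5,3,3)→(3,-3,5)
−g: translate: b→3 (≡-3 mod 6), so (3,-3,5)→(3,3,5)
−g: reduced (well bottom): (3,3,5) with a≤c, −a<b≤a
flip sign back: reduced form of g is (-3,-3,-5)
reduced forms (-3, -3, -5) vs (-3, -3, -5) ⇒ equivalent

yes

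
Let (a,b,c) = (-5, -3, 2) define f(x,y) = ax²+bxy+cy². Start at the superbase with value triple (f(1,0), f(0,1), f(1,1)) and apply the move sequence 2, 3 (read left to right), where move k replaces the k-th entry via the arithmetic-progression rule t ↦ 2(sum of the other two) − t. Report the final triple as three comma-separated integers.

start (-5,2,-6) = (f(1,0),f(0,1),f(1,1))
replace slot 2: 2·((-5)+(-6)) − 2 = -24 → (-5,-24,-6)
replace slot 3: 2·((-5)+(-24)) − (-6) = -52 → (-5,-24,-52)

-5,-24,-52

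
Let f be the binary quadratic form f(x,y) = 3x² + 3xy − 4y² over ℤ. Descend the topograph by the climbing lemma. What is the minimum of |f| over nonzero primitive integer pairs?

river: ρ → (-4,5,2)
river: ρ → (2,7,-1)
river: ρ → (-1,7,2)
river: ρ → (2,5,-4)
river: ρ → (-4,3,3)
river: ρ → (3,3,-4)
closes: descent 0, river 6
min |a| on river = 1

1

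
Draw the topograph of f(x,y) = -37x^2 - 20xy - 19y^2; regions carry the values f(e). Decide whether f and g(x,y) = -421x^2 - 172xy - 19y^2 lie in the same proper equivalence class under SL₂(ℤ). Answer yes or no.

D₁ = -2412, D₂ = -2412
f is negative-definite; reduce −f:
−f: flip: (37,20,19)→(19,-20,37)
−f: translate: b→18 (≡-20 mod 38), so (19,-20,37)→(19,18,36)
−f: reduced (well bottom): (19,18,36) with a≤c, −a<b≤a
flip sign back: reduced form of f is (-19,-18,-36)
g is negative-definite; reduce −g:
−g: flip: (421,172,19)→(19,-172,421)
−g: translate: b→18 (≡-172 mod 38), so (19,-172,421)→(19,18,36)
−g: reduced (well bottom): (19,18,36) with a≤c, −a<b≤a
flip sign back: reduced form of g is (-19,-18,-36)
reduced forms (-19, -18, -36) vs (-19, -18, -36) ⇒ equivalent

yes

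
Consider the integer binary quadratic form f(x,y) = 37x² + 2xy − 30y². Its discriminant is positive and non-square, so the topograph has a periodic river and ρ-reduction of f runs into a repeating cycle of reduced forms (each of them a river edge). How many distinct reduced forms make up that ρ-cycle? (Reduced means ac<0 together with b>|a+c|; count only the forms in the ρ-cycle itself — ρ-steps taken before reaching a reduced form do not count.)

D = 4444, ⌊√D⌋ = 66
descent: ρ → (-30,58,9)  [lands on river]
river: ρ → (9,50,-54)
river: ρ → (-54,58,5)
river: ρ → (5,62,-30)
ρ-cycle length = 4 (tail of 1 descent step not counted)

4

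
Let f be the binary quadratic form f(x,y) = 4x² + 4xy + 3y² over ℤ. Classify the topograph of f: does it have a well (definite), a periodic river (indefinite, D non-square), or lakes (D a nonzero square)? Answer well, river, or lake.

D = b²−4ac = 4² − 4·4·3 = -32
D < 0 ⇒ definite ⇒ every region one sign ⇒ single well

well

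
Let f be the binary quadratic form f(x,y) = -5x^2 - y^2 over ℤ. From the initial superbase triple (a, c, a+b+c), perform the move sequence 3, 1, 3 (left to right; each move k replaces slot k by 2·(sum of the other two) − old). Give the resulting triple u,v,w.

start (-5,-1,-6) = (f(1,0),f(0,1),f(1,1))
replace slot 3: 2·((-5)+(-1)) − (-6) = -6 → (-5,-1,-6)
replace slot 1: 2·((-1)+(-6)) − (-5) = -9 → (-9,-1,-6)
replace slot 3: 2·((-9)+(-1)) − (-6) = -14 → (-9,-1,-14)

-9,-1,-14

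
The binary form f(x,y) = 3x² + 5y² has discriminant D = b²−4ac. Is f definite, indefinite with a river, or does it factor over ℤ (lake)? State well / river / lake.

D = b²−4ac = 0² − 4·3·5 = -60
D < 0 ⇒ definite ⇒ every region one sign ⇒ single well

well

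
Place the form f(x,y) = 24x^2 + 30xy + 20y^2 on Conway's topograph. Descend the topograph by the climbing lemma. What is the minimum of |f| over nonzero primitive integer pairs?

translate: b→-18 (≡30 mod 48), so (24,30,20)→(24,-18,14)
flip: (24,-18,14)→(14,18,24)
translate: b→-10 (≡18 mod 28), so (14,18,24)→(14,-10,20)
reduced (well bottom): (14,-10,20) with a≤c, −a<b≤a
well minimum = a = 14

14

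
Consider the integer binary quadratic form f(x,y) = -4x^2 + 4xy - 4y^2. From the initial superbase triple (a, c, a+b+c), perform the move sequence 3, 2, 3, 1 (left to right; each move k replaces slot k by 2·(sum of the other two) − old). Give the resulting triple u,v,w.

start (-4,-4,-4) = (f(1,0),f(0,1),f(1,1))
replace slot 3: 2·((-4)+(-4)) − (-4) = -12 → (-4,-4,-12)
replace slot 2: 2·((-4)+(-12)) − (-4) = -28 → (-4,-28,-12)
replace slot 3: 2·((-4)+(-28)) − (-12) = -52 → (-4,-28,-52)
replace slot 1: 2·((-28)+(-52)) − (-4) = -156 → (-156,-28,-52)

-156,-28,-52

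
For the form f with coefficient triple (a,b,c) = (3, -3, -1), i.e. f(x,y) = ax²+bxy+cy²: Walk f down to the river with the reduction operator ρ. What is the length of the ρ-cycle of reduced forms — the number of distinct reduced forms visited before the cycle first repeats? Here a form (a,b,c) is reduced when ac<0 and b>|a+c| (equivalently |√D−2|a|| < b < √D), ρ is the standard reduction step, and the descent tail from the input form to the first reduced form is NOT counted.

D = 21, ⌊√D⌋ = 4
descent: ρ → (-1,3,3)  [lands on river]
river: ρ → (3,3,-1)
ρ-cycle length = 2 (tail of 1 descent step not counted)

2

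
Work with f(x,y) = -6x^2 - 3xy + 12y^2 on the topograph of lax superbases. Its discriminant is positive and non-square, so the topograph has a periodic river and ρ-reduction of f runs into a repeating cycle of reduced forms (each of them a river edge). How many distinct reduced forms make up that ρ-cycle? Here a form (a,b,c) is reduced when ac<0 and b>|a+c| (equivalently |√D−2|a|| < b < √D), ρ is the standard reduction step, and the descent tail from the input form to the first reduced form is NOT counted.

D = 297, ⌊√D⌋ = 17
descent: ρ → (12,3,-6)
descent: ρ → (-6,9,9)  [lands on river]
river: ρ → (9,9,-6)
river: ρ → (-6,15,3)
river: ρ → (3,15,-6)
ρ-cycle length = 4 (tail of 2 descent steps not counted)

4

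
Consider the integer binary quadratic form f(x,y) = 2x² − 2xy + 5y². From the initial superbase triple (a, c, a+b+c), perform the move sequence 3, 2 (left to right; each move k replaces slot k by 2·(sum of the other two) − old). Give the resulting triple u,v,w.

start (2,5,5) = (f(1,0),f(0,1),f(1,1))
replace slot 3: 2·(2+5) − 5 = 9 → (2,5,9)
replace slot 2: 2·(2+9) − 5 = 17 → (2,17,9)

2,17,9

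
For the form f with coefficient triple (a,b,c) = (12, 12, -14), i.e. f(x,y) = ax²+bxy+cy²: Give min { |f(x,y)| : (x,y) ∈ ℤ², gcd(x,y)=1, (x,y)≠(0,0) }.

river: ρ → (-14,16,10)
river: ρ → (10,24,-6)
river: ρ → (-6,24,10)
river: ρ → (10,16,-14)
river: ρ → (-14,12,12)
river: ρ → (12,12,-14)
closes: descent 0, river 6
min |a| on river = 6

6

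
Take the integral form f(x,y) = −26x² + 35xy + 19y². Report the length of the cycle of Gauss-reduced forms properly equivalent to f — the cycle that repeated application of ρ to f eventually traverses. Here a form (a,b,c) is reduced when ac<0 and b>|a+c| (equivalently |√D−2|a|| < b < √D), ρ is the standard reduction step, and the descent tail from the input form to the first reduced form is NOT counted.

D = 3201, ⌊√D⌋ = 56
river: ρ → (19,41,-20)
river: ρ → (-20,39,21)
river: ρ → (21,45,-14)
river: ρ → (-14,39,30)
river: ρ → (30,21,-23)
river: ρ → (-23,25,28)
river: ρ → (28,31,-20)
river: ρ → (-20,49,10)
river: ρ → (10,51,-15)
river: ρ → (-15,39,28)
river: ρ → (28,17,-26)
river: ρ → (-26,35,19)
ρ-cycle length = 12 (tail of 0 descent steps not counted)

12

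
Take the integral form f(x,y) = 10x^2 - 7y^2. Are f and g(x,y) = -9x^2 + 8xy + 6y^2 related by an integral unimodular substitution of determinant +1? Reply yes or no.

D₁ = 280, D₂ = 280
river cycle of f (length 4): (-7, 14, 3), (3, 16, -2), (-2, 16, 3), (3, 14, -7)
river cycle of g (length 6): (6, 16, -1), (-1, 16, 6), (6, 8, -9), (-9, 10, 5), (5, 10, -9), (-9, 8, 6)
cycles differ ⇒ inequivalent

no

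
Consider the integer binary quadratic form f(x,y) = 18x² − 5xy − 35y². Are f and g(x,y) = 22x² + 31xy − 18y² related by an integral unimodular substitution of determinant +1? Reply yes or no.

D₁ = 2545, D₂ = 2545
river cycle of f (length 38): (18, 31, -22), (-22, 13, 27), (27, 41, -8), (-8, 39, 32), (32, 25, -15), (-15, 35, 22), (22, 9, -28), (-28, 47, 3), (3, 49, -12), (-12, 47, 7), … (28 more)
river cycle of g (length 38): (-18, 41, 12), (12, 31, -33), (-33, 35, 10), (10, 45, -13), (-13, 33, 28), (28, 23, -18), (-18, 49, 2), (2, 47, -42), (-42, 37, 7), (7, 47, -12), … (28 more)
cycles differ ⇒ inequivalent

no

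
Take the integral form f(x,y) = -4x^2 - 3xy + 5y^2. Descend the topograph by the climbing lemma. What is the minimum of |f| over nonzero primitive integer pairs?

descent: ρ → (5,3,-4)  [lands on river]
river: ρ → (-4,5,4)
river: ρ → (4,3,-5)
river: ρ → (-5,7,2)
river: ρ → (2,9,-1)
river: ρ → (-1,9,2)
river: ρ → (2,7,-5)
river: ρ → (-5,3,4)
river: ρ → (4,5,-4)
river: ρ → (-4,3,5)
river: ρ → (5,7,-2)
river: ρ → (-2,9,1)
river: ρ → (1,9,-2)
river: ρ → (-2,7,5)
closes: descent 1, river 14
min |a| on river = 1

1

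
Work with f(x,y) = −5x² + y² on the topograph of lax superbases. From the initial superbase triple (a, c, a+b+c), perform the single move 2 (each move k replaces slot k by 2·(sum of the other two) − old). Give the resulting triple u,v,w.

start (-5,1,-4) = (f(1,0),f(0,1),f(1,1))
replace slot 2: 2·((-5)+(-4)) − 1 = -19 → (-5,-19,-4)

-5,-19,-4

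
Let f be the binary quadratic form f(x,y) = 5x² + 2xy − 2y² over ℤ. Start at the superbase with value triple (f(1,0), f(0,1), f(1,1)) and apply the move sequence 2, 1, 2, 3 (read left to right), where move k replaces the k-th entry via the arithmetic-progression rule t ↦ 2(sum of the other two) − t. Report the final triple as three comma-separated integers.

start (5,-2,5) = (f(1,0),f(0,1),f(1,1))
replace slot 2: 2·(5+5) − (-2) = 22 → (5,22,5)
replace slot 1: 2·(22+5) − 5 = 49 → (49,22,5)
replace slot 2: 2·(49+5) − 22 = 86 → (49,86,5)
replace slot 3: 2·(49+86) − 5 = 265 → (49,86,265)

49,86,265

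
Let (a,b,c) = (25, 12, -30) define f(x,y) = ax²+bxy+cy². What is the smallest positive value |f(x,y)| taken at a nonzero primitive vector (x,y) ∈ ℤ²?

river: ρ → (-30,48,7)
river: ρ → (7,50,-23)
river: ρ → (-23,42,15)
river: ρ → (15,48,-14)
river: ρ → (-14,36,33)
river: ρ → (33,30,-17)
river: ρ → (-17,38,25)
river: ρ → (25,12,-30)
closes: descent 0, river 8
min |a| on river = 7

7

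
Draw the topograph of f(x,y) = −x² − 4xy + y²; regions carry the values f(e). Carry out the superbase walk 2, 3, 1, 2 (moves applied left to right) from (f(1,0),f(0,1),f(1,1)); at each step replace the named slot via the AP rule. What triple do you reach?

start (-1,1,-4) = (f(1,0),f(0,1),f(1,1))
replace slot 2: 2·((-1)+(-4)) − 1 = -11 → (-1,-11,-4)
replace slot 3: 2·((-1)+(-11)) − (-4) = -20 → (-1,-11,-20)
replace slot 1: 2·((-11)+(-20)) − (-1) = -61 → (-61,-11,-20)
replace slot 2: 2·((-61)+(-20)) − (-11) = -151 → (-61,-151,-20)

-61,-151,-20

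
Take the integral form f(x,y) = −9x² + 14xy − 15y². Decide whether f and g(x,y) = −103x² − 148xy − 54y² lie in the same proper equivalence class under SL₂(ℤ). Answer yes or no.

D₁ = -344, D₂ = -344
f is negative-definite; reduce −f:
−f: translate: b→4 (≡-14 mod 18), so (9,-14,15)→(9,4,10)
−f: reduced (well bottom): (9,4,10) with a≤c, −a<b≤a
flip sign back: reduced form of f is (-9,-4,-10)
g is negative-definite; reduce −g:
−g: translate: b→-58 (≡148 mod 206), so (103,148,54)→(103,-58,9)
−g: flip: (103,-58,9)→(9,58,103)
−g: translate: b→4 (≡58 mod 18), so (9,58,103)→(9,4,10)
−g: reduced (well bottom): (9,4,10) with a≤c, −a<b≤a
flip sign back: reduced form of g is (-9,-4,-10)
reduced forms (-9, -4, -10) vs (-9, -4, -10) ⇒ equivalent

yes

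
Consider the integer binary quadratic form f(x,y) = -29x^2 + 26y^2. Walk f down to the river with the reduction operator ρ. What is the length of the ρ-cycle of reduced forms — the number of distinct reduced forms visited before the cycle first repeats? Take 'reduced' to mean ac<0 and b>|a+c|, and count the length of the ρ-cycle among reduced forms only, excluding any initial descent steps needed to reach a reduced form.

D = 3016, ⌊√D⌋ = 54
descent: ρ → (26,52,-3)  [lands on river]
river: ρ → (-3,50,43)
river: ρ → (43,36,-10)
river: ρ → (-10,44,27)
river: ρ → (27,10,-27)
river: ρ → (-27,44,10)
river: ρ → (10,36,-43)
river: ρ → (-43,50,3)
river: ρ → (3,52,-26)
river: ρ → (-26,52,3)
river: ρ → (3,50,-43)
river: ρ → (-43,36,10)
river: ρ → (10,44,-27)
river: ρ → (-27,10,27)
river: ρ → (27,44,-10)
river: ρ → (-10,36,43)
river: ρ → (43,50,-3)
river: ρ → (-3,52,26)
ρ-cycle length = 18 (tail of 1 descent step not counted)

18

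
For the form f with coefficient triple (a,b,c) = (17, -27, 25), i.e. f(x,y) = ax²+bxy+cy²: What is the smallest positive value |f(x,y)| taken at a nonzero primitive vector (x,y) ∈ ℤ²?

translate: b→7 (≡-27 mod 34), so (17,-27,25)→(17,7,15)
flip: (17,7,15)→(15,-7,17)
reduced (well bottom): (15,-7,17) with a≤c, −a<b≤a
well minimum = a = 15

15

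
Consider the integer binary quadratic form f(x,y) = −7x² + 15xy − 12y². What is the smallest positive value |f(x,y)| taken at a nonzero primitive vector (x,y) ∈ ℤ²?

translate: b→-1 (≡-15 mod 14), so (7,-15,12)→(7,-1,4)
flip: (7,-1,4)→(4,1,7)
reduced (well bottom): (4,1,7) with a≤c, −a<b≤a
well minimum |f| = |-4| = 4 (negative-definite)

4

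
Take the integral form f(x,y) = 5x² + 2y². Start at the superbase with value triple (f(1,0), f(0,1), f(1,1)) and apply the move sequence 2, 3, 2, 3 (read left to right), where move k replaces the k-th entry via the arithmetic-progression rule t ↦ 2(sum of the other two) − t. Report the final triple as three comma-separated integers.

start (5,2,7) = (f(1,0),f(0,1),f(1,1))
replace slot 2: 2·(5+7) − 2 = 22 → (5,22,7)
replace slot 3: 2·(5+22) − 7 = 47 → (5,22,47)
replace slot 2: 2·(5+47) − 22 = 82 → (5,82,47)
replace slot 3: 2·(5+82) − 47 = 127 → (5,82,127)

5,82,127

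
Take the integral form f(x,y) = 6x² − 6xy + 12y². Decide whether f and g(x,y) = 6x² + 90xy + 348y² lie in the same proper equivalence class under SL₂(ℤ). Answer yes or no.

D₁ = -252, D₂ = -252
f: translate: b→6 (≡-6 mod 12), so (6,-6,12)→(6,6,12)
f: reduced (well bottom): (6,6,12) with a≤c, −a<b≤a
g: translate: b→6 (≡90 mod 12), so (6,90,348)→(6,6,12)
g: reduced (well bottom): (6,6,12) with a≤c, −a<b≤a
reduced forms (6, 6, 12) vs (6, 6, 12) ⇒ equivalent

yes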